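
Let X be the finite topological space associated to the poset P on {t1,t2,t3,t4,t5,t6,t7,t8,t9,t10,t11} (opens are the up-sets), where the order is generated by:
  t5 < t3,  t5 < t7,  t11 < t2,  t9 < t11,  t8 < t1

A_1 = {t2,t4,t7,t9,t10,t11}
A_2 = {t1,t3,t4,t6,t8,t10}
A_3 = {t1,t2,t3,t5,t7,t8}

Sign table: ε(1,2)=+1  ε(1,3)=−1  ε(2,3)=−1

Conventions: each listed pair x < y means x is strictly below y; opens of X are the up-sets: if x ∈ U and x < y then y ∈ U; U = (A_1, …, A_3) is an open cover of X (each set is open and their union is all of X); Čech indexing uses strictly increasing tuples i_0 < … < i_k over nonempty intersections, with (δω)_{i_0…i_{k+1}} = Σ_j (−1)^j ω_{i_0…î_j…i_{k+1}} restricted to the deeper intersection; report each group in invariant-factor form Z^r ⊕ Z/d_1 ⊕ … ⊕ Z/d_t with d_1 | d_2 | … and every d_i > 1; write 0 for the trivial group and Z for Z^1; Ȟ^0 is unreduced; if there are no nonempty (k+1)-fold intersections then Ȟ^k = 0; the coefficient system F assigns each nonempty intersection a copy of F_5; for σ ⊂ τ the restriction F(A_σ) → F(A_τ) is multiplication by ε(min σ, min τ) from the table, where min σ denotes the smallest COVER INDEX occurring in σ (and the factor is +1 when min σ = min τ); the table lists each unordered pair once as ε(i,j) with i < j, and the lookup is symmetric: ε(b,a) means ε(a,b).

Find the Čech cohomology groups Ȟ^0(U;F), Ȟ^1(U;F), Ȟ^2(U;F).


Ȟ^0 = Z/5; Ȟ^1 = Z/5; Ȟ^2 = 0

intersection data:
  A12={t4,t10} A13={t2,t7} A23={t1,t3,t8}
C dims 3,3; δ0: rk_F5 2
Ȟ^0 = (3 − 2) − 0 = 1, so Ȟ^0 ≅ Z/5
Ȟ^1 = (3 − 0) − 2 = 1, so Ȟ^1 ≅ Z/5
Ȟ^2 = (0 − 0) − 0 = 0, so Ȟ^2 ≅ 0


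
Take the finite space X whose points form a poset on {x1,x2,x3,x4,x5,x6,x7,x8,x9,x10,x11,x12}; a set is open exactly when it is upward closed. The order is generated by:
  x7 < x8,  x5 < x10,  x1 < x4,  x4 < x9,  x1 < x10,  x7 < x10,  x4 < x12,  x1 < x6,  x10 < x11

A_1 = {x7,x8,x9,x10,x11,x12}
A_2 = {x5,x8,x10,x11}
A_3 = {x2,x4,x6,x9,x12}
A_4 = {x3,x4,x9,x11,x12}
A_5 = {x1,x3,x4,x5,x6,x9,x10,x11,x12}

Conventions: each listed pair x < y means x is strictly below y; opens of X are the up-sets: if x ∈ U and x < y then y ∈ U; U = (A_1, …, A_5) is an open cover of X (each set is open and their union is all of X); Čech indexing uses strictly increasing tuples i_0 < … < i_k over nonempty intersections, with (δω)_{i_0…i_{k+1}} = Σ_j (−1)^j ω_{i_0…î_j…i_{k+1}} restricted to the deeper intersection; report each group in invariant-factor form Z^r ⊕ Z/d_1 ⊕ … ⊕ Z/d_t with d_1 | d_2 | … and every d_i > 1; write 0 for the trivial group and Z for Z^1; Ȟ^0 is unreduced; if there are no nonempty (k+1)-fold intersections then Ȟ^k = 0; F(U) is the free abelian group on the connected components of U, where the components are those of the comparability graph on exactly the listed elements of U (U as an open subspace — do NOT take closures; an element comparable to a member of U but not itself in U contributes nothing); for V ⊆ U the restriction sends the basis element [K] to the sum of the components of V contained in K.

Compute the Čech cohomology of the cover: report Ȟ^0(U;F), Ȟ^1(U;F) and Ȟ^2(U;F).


Ȟ^0 ≅ Z^3; Ȟ^1 ≅ 0; Ȟ^2 ≅ 0

nerve of the cover:
  A12={x8,x10,x11} A13={x9,x12} A14={x9,x11,x12} A15={x9,x10,x11,x12} A24={x11} A25={x5,x10,x11} A34={x4,x9,x12} A35={x4,x6,x9,x12} A45={x3,x4,x9,x11,x12}
  A124={x11} A125={x10,x11} A134={x9,x12} A135={x9,x12} A145={x9,x11,x12} A245={x11} A345={x4,x9,x12}
  A1245={x11} A1345={x9,x12}
components per intersection:
  A1: {x7,x8,x10,x11} {x9} {x12}
  A2: {x5,x10,x11} {x8}
  A3: {x2} {x4,x9,x12} {x6}
  A4: {x3} {x4,x9,x12} {x11}
  A5: {x1,x4,x5,x6,x9,x10,x11,x12} {x3}
  A12: {x8} {x10,x11}
  A13: {x9} {x12}
  A14: {x9} {x11} {x12}
  A15: {x9} {x10,x11} {x12}
  A24: {x11}
  A25: {x5,x10,x11}
  A34: {x4,x9,x12}
  A35: {x4,x9,x12} {x6}
  A45: {x3} {x4,x9,x12} {x11}
  A124: {x11}
  A125: {x10,x11}
  A134: {x9} {x12}
  A135: {x9} {x12}
  A145: {x9} {x11} {x12}
  A245: {x11}
  A345: {x4,x9,x12}
  A1245: {x11}
  A1345: {x9} {x12}
C dims 13,18,11,3; δ0: rk 10, SNF 1^10; δ1: rk 8, SNF 1^8; δ2: rk 3, SNF 1^3
Ȟ^0 = (13 − 10) − 0 = 3, so Ȟ^0 ≅ Z^3
Ȟ^1 = (18 − 8) − 10 = 0, so Ȟ^1 ≅ 0
Ȟ^2 = (11 − 3) − 8 = 0, so Ȟ^2 ≅ 0


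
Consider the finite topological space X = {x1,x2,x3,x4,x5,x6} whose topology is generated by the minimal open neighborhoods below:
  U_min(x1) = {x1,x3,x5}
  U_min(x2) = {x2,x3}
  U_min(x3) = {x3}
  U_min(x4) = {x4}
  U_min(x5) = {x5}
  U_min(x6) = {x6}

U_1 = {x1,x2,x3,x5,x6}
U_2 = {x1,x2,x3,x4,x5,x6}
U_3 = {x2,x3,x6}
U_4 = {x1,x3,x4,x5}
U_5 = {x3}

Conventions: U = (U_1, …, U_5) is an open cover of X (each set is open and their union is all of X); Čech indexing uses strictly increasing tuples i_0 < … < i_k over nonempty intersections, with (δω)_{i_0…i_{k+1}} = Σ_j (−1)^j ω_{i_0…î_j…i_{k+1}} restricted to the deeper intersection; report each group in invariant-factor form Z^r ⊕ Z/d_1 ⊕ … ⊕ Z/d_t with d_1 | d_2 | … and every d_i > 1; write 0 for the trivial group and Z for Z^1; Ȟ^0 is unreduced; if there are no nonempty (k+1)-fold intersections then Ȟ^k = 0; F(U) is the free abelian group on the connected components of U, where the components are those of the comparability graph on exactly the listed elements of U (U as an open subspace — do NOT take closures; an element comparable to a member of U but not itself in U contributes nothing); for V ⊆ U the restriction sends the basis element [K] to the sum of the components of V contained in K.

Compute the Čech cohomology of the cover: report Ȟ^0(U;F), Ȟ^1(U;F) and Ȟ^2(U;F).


Ȟ^0(U;F) ≅ Z^3; Ȟ^1(U;F) ≅ 0; Ȟ^2(U;F) ≅ 0

nerve simplices:
  U12={x1,x2,x3,x5,x6} U13={x2,x3,x6} U14={x1,x3,x5} U15={x3} U23={x2,x3,x6} U24={x1,x3,x4,x5} U25={x3} U34={x3} U35={x3} U45={x3}
  U123={x2,x3,x6} U124={x1,x3,x5} U125={x3} U134={x3} U135={x3} U145={x3} U234={x3} U235={x3} U245={x3} U345={x3}
  U1234={x3} U1235={x3} U1245={x3} U1345={x3} U2345={x3}
  U12345={x3}
components per intersection:
  U1: {x1,x2,x3,x5} {x6}
  U2: {x1,x2,x3,x5} {x4} {x6}
  U3: {x2,x3} {x6}
  U4: {x1,x3,x5} {x4}
  U5: {x3}
  U12: {x1,x2,x3,x5} {x6}
  U13: {x2,x3} {x6}
  U14: {x1,x3,x5}
  U15: {x3}
  U23: {x2,x3} {x6}
  U24: {x1,x3,x5} {x4}
  U25: {x3}
  U34: {x3}
  U35: {x3}
  U45: {x3}
  U123: {x2,x3} {x6}
  U124: {x1,x3,x5}
  U125: {x3}
  U134: {x3}
  U135: {x3}
  U145: {x3}
  U234: {x3}
  U235: {x3}
  U245: {x3}
  U345: {x3}
  U1234: {x3}
  U1235: {x3}
  U1245: {x3}
  U1345: {x3}
  U2345: {x3}
  U12345: {x3}
C dims 10,14,11,5; δ0: rk 7, SNF 1^7; δ1: rk 7, SNF 1^7; δ2: rk 4, SNF 1^4
degree 0: 10−7−0 = 3 → Ȟ^0 ≅ Z^3
degree 1: 14−7−7 = 0 → Ȟ^1 ≅ 0
degree 2: 11−4−7 = 0 → Ȟ^2 ≅ 0


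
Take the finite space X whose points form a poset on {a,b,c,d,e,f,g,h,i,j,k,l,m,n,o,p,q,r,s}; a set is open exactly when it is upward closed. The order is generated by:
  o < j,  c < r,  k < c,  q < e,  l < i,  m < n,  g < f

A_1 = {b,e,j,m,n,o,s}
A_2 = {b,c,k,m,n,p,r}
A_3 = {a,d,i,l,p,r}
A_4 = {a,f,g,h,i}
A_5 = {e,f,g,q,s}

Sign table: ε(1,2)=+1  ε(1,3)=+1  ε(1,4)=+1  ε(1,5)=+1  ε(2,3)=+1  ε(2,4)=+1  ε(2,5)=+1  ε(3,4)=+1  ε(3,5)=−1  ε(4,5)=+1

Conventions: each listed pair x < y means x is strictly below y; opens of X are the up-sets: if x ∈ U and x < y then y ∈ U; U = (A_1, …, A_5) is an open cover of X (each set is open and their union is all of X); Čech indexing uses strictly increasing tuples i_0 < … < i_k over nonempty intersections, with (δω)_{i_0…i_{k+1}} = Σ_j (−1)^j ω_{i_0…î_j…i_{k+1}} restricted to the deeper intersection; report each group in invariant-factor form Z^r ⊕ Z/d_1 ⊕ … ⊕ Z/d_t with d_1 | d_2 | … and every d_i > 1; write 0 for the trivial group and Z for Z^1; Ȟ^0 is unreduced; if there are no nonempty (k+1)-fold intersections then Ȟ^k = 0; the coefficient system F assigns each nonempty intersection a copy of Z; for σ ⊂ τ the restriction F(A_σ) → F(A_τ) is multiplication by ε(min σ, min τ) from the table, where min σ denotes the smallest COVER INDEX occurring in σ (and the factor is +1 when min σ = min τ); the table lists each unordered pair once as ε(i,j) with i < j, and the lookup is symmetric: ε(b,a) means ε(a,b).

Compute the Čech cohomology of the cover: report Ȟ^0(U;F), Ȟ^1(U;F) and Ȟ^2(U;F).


nerve of the cover:
  A12={b,m,n} A15={e,s} A23={p,r} A34={a,i} A45={f,g}
C dims 5,5; δ0: rk 4, SNF 1^4
Ȟ^0 = (5 − 4) − 0 = 1, so Ȟ^0 ≅ Z
Ȟ^1 = (5 − 0) − 4 = 1, so Ȟ^1 ≅ Z
Ȟ^2 = (0 − 0) − 0 = 0, so Ȟ^2 ≅ 0

Ȟ^0(U;F) ≅ Z; Ȟ^1(U;F) ≅ Z; Ȟ^2(U;F) ≅ 0


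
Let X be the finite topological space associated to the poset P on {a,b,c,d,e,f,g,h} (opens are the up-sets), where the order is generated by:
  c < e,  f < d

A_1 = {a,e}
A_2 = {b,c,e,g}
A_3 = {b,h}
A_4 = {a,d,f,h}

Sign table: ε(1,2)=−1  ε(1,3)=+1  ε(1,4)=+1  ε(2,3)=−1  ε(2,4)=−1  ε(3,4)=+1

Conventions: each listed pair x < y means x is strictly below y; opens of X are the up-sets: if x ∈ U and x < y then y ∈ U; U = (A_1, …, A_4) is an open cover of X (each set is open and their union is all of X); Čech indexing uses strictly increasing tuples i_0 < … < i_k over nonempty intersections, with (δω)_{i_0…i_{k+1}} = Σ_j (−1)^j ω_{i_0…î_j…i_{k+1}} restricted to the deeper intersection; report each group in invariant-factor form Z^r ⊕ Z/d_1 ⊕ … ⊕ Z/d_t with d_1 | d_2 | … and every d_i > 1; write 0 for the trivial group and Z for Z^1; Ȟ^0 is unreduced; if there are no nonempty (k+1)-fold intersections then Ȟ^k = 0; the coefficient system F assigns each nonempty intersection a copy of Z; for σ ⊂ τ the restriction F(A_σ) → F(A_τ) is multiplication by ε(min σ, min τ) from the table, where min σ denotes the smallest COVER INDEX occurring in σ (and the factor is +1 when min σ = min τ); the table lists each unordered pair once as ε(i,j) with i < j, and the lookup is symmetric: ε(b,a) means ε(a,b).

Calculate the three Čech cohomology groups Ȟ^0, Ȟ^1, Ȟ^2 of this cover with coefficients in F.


Ȟ^0(U;F) ≅ Z,  Ȟ^1(U;F) ≅ Z,  Ȟ^2(U;F) ≅ 0

nerve simplices:
  A12={e} A14={a} A23={b} A34={h}
C dims 4,4; δ0: rk 3, SNF 1^3
degree 0: 4−3−0 = 1 → Ȟ^0 ≅ Z
degree 1: 4−0−3 = 1 → Ȟ^1 ≅ Z
degree 2: 0−0−0 = 0 → Ȟ^2 ≅ 0


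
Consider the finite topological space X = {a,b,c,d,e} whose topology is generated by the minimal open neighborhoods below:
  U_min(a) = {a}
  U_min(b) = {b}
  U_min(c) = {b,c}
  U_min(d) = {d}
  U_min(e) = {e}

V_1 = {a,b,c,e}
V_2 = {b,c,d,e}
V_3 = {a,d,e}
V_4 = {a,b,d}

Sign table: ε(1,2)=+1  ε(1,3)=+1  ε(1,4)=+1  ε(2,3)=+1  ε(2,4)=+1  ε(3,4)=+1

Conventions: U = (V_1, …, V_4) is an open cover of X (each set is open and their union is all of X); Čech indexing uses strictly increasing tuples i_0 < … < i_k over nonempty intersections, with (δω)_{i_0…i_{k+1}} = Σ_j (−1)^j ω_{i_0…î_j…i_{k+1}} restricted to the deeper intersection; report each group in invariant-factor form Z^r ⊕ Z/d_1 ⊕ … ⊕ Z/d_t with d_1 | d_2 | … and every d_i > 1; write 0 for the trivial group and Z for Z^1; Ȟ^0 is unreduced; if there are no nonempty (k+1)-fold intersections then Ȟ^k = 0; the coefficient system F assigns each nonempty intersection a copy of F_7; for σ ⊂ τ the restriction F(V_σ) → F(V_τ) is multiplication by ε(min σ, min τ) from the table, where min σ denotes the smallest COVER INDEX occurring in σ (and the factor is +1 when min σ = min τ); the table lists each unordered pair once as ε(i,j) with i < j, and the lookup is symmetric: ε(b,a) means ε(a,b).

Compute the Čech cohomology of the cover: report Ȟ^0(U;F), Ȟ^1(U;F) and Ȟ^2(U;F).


nerve simplices:
  V12={b,c,e} V13={a,e} V14={a,b} V23={d,e} V24={b,d} V34={a,d}
  V123={e} V124={b} V134={a} V234={d}
C dims 4,6,4; δ0: rk_F7 3; δ1: rk_F7 3
degree 0: 4−3−0 = 1 → Ȟ^0 ≅ Z/7
degree 1: 6−3−3 = 0 → Ȟ^1 ≅ 0
degree 2: 4−0−3 = 1 → Ȟ^2 ≅ Z/7

Ȟ^0 = Z/7, Ȟ^1 = 0, Ȟ^2 = Z/7


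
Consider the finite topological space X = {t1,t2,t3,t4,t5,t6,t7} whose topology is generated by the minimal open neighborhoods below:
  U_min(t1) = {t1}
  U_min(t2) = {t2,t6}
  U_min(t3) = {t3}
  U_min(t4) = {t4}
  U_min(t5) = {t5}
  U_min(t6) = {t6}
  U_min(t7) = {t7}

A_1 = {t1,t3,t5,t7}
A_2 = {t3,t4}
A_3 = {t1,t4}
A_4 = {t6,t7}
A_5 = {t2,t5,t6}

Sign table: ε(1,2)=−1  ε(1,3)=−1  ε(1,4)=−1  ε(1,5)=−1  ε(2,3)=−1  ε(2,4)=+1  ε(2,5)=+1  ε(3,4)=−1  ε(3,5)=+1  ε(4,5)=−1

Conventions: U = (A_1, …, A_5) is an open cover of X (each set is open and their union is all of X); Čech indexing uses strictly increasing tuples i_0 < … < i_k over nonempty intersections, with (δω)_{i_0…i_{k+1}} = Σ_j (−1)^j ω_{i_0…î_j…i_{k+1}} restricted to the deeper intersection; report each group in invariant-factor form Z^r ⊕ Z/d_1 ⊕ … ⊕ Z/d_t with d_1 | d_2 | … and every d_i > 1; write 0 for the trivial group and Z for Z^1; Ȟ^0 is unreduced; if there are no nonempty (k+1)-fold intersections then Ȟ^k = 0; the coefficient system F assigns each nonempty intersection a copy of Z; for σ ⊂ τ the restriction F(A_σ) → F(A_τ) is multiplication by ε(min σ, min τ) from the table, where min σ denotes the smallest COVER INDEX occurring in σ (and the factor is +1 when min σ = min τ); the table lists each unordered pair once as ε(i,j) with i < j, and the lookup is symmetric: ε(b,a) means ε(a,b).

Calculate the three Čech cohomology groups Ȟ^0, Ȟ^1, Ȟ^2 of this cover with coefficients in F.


Ȟ^0(U;F) ≅ 0,  Ȟ^1(U;F) ≅ Z ⊕ Z/2,  Ȟ^2(U;F) ≅ 0

nonempty intersections:
  A12={t3} A13={t1} A14={t7} A15={t5} A23={t4} A45={t6}
C dims 5,6; δ0: rk 5, SNF 1^4·2
Ȟ^0: (5−5)−0=0 ⇒ 0
Ȟ^1: (6−0)−5=1 plus torsion [2] ⇒ Z ⊕ Z/2
Ȟ^2: (0−0)−0=0 ⇒ 0


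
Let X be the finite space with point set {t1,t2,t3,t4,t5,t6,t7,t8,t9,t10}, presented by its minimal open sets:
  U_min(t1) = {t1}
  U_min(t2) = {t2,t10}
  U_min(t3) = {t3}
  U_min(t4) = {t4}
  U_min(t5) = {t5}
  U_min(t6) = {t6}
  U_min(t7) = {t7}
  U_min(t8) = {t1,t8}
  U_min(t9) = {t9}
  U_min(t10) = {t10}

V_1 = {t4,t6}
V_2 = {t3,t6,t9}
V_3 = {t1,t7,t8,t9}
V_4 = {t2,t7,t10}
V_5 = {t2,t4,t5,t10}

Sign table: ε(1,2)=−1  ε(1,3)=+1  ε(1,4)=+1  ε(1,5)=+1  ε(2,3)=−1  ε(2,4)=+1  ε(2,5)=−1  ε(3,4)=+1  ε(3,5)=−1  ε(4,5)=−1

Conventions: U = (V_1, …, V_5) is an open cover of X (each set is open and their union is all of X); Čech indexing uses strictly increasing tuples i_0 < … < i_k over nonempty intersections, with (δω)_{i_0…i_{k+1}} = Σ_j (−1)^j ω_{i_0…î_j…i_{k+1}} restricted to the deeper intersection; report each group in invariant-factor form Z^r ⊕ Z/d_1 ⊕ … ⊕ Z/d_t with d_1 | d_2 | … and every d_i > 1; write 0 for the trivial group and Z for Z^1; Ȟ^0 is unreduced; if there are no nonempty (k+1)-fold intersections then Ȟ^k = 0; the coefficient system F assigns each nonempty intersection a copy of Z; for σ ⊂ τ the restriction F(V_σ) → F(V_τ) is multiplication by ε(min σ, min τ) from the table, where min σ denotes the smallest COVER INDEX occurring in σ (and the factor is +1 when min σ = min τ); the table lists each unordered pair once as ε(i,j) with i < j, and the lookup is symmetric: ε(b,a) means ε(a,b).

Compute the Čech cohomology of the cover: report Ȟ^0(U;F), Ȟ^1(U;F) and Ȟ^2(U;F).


cover nerve:
  V12={t6} V15={t4} V23={t9} V34={t7} V45={t2,t10}
C dims 5,5; δ0: rk 5, SNF 1^4·2
Ȟ^0: (5−5)−0=0 ⇒ 0
Ȟ^1: (5−0)−5=0 plus torsion [2] ⇒ Z/2
Ȟ^2: (0−0)−0=0 ⇒ 0

Ȟ^0 ≅ 0, Ȟ^1 ≅ Z/2, Ȟ^2 ≅ 0


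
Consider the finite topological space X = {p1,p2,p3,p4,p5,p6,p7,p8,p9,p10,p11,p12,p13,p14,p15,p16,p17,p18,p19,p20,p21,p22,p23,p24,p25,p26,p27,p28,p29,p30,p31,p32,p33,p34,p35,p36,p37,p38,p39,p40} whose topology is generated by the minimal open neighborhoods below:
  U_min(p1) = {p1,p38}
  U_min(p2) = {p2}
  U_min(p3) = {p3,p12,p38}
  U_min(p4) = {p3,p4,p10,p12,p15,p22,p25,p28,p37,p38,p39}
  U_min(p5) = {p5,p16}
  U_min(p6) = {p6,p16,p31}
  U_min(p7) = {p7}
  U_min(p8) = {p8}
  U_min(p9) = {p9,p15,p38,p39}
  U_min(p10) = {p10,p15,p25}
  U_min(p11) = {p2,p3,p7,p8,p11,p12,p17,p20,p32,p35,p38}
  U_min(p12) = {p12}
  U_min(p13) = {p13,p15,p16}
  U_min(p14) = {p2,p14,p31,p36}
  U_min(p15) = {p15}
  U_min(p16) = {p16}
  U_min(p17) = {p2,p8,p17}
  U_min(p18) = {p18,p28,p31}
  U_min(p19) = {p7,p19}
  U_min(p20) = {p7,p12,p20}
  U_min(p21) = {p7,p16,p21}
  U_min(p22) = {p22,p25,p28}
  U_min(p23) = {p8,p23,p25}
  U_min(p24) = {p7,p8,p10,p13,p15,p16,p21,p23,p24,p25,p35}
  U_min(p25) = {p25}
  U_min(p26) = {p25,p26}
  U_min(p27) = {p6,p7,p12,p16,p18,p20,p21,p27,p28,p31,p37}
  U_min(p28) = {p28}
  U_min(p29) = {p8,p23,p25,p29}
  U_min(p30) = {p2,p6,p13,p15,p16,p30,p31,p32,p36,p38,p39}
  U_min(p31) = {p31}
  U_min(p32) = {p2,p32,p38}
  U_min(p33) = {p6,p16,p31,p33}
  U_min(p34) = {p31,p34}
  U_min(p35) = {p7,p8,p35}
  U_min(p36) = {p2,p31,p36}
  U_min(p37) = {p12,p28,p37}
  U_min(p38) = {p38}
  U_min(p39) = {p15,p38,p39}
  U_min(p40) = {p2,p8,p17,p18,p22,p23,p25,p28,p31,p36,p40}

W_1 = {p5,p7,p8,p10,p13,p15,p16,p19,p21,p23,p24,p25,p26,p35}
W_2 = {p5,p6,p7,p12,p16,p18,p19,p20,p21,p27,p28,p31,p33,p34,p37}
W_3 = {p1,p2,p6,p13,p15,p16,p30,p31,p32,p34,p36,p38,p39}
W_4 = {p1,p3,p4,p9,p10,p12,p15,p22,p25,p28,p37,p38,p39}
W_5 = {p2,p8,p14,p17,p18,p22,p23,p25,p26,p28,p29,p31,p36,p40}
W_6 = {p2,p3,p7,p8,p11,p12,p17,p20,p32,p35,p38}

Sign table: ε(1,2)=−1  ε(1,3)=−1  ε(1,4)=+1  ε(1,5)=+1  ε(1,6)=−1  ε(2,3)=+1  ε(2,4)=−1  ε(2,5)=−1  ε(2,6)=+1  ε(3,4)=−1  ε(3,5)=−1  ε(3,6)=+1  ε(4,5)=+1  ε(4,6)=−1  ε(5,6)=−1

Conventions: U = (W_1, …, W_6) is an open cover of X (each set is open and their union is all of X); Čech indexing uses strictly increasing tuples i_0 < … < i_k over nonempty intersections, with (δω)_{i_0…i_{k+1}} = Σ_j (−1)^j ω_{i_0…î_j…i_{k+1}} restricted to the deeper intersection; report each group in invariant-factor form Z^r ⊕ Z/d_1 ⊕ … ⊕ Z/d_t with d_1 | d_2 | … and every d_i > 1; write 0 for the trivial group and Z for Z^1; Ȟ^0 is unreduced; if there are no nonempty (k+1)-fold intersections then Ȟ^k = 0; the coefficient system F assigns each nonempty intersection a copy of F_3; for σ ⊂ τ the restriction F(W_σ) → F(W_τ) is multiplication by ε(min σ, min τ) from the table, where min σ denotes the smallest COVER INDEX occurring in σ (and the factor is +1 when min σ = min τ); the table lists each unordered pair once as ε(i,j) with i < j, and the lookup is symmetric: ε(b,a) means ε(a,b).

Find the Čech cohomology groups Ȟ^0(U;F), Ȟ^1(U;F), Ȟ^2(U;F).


nerve simplices:
  W12={p5,p7,p16,p19,p21} W13={p13,p15,p16} W14={p10,p15,p25} W15={p8,p23,p25,p26} W16={p7,p8,p35} W23={p6,p16,p31,p34} W24={p12,p28,p37} W25={p18,p28,p31} W26={p7,p12,p20} W34={p1,p15,p38,p39} W35={p2,p31,p36} W36={p2,p32,p38} W45={p22,p25,p28} W46={p3,p12,p38} W56={p2,p8,p17}
  W123={p16} W126={p7} W134={p15} W145={p25} W156={p8} W235={p31} W245={p28} W246={p12} W346={p38} W356={p2}
C dims 6,15,10; δ0: rk_F3 5; δ1: rk_F3 10
degree 0: 6−5−0 = 1 → Ȟ^0 ≅ Z/3
degree 1: 15−10−5 = 0 → Ȟ^1 ≅ 0
degree 2: 10−0−10 = 0 → Ȟ^2 ≅ 0

Ȟ^0(U;F) ≅ Z/3, Ȟ^1(U;F) ≅ 0 and Ȟ^2(U;F) ≅ 0


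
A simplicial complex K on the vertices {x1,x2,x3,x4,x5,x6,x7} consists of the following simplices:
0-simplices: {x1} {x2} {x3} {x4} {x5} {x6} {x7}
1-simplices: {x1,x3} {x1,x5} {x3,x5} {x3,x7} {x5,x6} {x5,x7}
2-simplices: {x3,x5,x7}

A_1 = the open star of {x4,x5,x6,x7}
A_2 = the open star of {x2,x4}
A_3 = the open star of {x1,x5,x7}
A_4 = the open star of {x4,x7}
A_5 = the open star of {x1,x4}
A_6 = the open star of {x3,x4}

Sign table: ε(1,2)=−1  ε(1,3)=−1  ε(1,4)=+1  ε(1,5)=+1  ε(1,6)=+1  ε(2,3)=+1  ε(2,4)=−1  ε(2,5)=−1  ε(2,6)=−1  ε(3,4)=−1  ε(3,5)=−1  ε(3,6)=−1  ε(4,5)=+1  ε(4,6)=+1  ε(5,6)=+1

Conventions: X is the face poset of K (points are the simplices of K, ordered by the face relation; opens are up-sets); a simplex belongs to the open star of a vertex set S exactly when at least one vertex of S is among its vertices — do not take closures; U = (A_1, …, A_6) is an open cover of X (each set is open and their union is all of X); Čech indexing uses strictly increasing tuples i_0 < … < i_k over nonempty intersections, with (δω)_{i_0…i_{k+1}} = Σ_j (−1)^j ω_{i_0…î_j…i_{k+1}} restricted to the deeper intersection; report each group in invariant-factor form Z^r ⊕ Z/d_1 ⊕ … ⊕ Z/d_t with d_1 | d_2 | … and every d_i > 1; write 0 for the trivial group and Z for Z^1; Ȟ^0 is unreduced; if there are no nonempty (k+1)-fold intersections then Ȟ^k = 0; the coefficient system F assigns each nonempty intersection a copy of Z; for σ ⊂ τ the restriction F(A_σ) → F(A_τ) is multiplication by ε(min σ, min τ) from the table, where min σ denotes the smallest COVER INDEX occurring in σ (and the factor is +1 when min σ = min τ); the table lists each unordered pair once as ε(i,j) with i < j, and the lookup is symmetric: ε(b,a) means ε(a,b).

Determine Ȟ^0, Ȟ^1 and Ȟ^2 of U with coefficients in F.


Ȟ^0 = Z; Ȟ^1 = 0; Ȟ^2 = Z

cover nerve:
  A1={{x4},{x5},{x6},{x7},{x1,x5},{x3,x5},{x3,x7},{x5,x6},{x5,x7},{x3,x5,x7}} A2={{x2},{x4}} A3={{x1},{x5},{x7},{x1,x3},{x1,x5},{x3,x5},{x3,x7},{x5,x6},{x5,x7},{x3,x5,x7}} A4={{x4},{x7},{x3,x7},{x5,x7},{x3,x5,x7}} A5={{x1},{x4},{x1,x3},{x1,x5}} A6={{x3},{x4},{x1,x3},{x3,x5},{x3,x7},{x3,x5,x7}}
  A12={{x4}} A13={{x5},{x7},{x1,x5},{x3,x5},{x3,x7},{x5,x6},{x5,x7},{x3,x5,x7}} A14={{x4},{x7},{x3,x7},{x5,x7},{x3,x5,x7}} A15={{x4},{x1,x5}} A16={{x4},{x3,x5},{x3,x7},{x3,x5,x7}} A24={{x4}} A25={{x4}} A26={{x4}} A34={{x7},{x3,x7},{x5,x7},{x3,x5,x7}} A35={{x1},{x1,x3},{x1,x5}} A36={{x1,x3},{x3,x5},{x3,x7},{x3,x5,x7}} A45={{x4}} A46={{x4},{x3,x7},{x3,x5,x7}} A56={{x4},{x1,x3}}
  A124={{x4}} A125={{x4}} A126={{x4}} A134={{x7},{x3,x7},{x5,x7},{x3,x5,x7}} A135={{x1,x5}} A136={{x3,x5},{x3,x7},{x3,x5,x7}} A145={{x4}} A146={{x4},{x3,x7},{x3,x5,x7}} A156={{x4}} A245={{x4}} A246={{x4}} A256={{x4}} A346={{x3,x7},{x3,x5,x7}} A356={{x1,x3}} A456={{x4}}
  A1245={{x4}} A1246={{x4}} A1256={{x4}} A1346={{x3,x7},{x3,x5,x7}} A1456={{x4}} A2456={{x4}}
  A12456={{x4}}
C dims 6,14,15,6; δ0: rk 5, SNF 1^5; δ1: rk 9, SNF 1^9; δ2: rk 5, SNF 1^5
Ȟ^0: (6−5)−0=1 ⇒ Z
Ȟ^1: (14−9)−5=0 ⇒ 0
Ȟ^2: (15−5)−9=1 ⇒ Z


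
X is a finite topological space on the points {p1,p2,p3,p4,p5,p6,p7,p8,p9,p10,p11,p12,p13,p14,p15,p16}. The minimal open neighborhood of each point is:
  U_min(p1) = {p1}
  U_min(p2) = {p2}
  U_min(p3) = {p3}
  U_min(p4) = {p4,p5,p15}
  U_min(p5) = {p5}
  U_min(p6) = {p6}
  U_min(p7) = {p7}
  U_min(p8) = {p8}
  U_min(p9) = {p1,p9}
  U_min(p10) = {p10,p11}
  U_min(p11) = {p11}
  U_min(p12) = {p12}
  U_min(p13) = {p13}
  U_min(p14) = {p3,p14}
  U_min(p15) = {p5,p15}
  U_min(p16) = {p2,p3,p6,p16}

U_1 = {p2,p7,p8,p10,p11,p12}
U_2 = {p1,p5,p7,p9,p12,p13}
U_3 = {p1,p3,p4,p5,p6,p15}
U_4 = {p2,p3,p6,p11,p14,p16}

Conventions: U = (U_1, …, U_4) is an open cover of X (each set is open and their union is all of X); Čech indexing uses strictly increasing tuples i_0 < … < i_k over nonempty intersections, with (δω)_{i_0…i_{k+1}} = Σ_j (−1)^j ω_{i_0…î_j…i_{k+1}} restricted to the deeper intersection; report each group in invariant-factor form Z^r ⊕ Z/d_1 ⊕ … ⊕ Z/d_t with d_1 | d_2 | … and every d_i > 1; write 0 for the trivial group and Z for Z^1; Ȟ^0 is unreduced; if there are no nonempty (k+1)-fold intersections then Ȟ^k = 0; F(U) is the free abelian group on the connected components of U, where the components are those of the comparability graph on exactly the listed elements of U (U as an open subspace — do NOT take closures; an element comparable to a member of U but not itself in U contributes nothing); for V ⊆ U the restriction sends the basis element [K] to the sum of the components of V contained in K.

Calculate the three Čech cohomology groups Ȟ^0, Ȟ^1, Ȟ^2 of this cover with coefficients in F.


Ȟ^0 ≅ Z^8,  Ȟ^1 ≅ 0,  Ȟ^2 ≅ 0

cover nerve:
  U12={p7,p12} U14={p2,p11} U23={p1,p5} U34={p3,p6}
components per intersection:
  U1: {p2} {p7} {p8} {p10,p11} {p12}
  U2: {p1,p9} {p5} {p7} {p12} {p13}
  U3: {p1} {p3} {p4,p5,p15} {p6}
  U4: {p2,p3,p6,p14,p16} {p11}
  U12: {p7} {p12}
  U14: {p2} {p11}
  U23: {p1} {p5}
  U34: {p3} {p6}
C dims 16,8; δ0: rk 8, SNF 1^8
Ȟ^0: (16−8)−0=8 ⇒ Z^8
Ȟ^1: (8−0)−8=0 ⇒ 0
Ȟ^2: (0−0)−0=0 ⇒ 0


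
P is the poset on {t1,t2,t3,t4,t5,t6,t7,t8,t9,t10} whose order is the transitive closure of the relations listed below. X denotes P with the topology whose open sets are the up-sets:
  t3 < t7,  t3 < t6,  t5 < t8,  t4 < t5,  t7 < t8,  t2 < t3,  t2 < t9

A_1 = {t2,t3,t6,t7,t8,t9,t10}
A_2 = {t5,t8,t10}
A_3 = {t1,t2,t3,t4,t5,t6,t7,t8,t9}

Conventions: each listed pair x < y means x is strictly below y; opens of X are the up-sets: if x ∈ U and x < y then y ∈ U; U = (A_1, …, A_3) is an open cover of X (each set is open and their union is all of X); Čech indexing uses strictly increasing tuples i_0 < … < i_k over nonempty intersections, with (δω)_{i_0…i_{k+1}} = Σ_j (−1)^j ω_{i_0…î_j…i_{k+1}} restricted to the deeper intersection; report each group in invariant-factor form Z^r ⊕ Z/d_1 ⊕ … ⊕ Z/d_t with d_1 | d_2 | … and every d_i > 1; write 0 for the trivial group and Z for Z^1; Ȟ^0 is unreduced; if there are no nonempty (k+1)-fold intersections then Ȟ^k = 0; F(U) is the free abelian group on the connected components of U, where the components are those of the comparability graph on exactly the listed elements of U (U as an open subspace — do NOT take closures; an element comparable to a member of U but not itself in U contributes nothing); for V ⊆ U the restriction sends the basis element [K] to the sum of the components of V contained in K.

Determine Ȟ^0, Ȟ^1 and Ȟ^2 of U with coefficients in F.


nonempty overlaps:
  A12={t8,t10} A13={t2,t3,t6,t7,t8,t9} A23={t5,t8}
  A123={t8}
components per intersection:
  A1: {t2,t3,t6,t7,t8,t9} {t10}
  A2: {t5,t8} {t10}
  A3: {t1} {t2,t3,t4,t5,t6,t7,t8,t9}
  A12: {t8} {t10}
  A13: {t2,t3,t6,t7,t8,t9}
  A23: {t5,t8}
  A123: {t8}
C dims 6,4,1; δ0: rk 3, SNF 1^3; δ1: rk 1, SNF 1^1
degree 0: 6−3−0 = 3 → Ȟ^0 ≅ Z^3
degree 1: 4−1−3 = 0 → Ȟ^1 ≅ 0
degree 2: 1−0−1 = 0 → Ȟ^2 ≅ 0

Ȟ^0 = Z^3, Ȟ^1 = 0 and Ȟ^2 = 0


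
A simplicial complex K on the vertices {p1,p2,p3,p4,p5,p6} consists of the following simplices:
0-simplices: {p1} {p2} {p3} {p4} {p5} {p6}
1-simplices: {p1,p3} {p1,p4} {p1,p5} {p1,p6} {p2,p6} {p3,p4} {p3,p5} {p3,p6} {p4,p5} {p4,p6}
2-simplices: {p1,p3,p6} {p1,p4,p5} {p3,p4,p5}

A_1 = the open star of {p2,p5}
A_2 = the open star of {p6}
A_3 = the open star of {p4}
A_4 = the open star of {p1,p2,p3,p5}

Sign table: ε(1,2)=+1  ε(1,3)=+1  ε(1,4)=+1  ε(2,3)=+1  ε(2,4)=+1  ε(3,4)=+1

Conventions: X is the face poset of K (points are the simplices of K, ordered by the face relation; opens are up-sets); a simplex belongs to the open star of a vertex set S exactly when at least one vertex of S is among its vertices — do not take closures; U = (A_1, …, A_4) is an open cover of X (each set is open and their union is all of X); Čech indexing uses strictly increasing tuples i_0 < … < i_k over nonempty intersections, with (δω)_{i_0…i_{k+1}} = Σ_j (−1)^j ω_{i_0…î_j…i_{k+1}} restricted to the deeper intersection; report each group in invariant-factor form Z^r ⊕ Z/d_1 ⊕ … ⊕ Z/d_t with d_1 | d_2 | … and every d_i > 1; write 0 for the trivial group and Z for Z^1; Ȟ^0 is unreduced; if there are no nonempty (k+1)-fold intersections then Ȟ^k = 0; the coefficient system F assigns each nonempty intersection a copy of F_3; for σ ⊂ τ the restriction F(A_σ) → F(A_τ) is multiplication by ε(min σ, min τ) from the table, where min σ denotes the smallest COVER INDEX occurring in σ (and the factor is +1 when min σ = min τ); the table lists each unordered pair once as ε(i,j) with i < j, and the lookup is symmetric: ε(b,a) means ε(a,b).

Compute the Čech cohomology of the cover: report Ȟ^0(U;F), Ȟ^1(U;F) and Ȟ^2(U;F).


nerve simplices:
  A1={{p2},{p5},{p1,p5},{p2,p6},{p3,p5},{p4,p5},{p1,p4,p5},{p3,p4,p5}} A2={{p6},{p1,p6},{p2,p6},{p3,p6},{p4,p6},{p1,p3,p6}} A3={{p4},{p1,p4},{p3,p4},{p4,p5},{p4,p6},{p1,p4,p5},{p3,p4,p5}} A4={{p1},{p2},{p3},{p5},{p1,p3},{p1,p4},{p1,p5},{p1,p6},{p2,p6},{p3,p4},{p3,p5},{p3,p6},{p4,p5},{p1,p3,p6},{p1,p4,p5},{p3,p4,p5}}
  A12={{p2,p6}} A13={{p4,p5},{p1,p4,p5},{p3,p4,p5}} A14={{p2},{p5},{p1,p5},{p2,p6},{p3,p5},{p4,p5},{p1,p4,p5},{p3,p4,p5}} A23={{p4,p6}} A24={{p1,p6},{p2,p6},{p3,p6},{p1,p3,p6}} A34={{p1,p4},{p3,p4},{p4,p5},{p1,p4,p5},{p3,p4,p5}}
  A124={{p2,p6}} A134={{p4,p5},{p1,p4,p5},{p3,p4,p5}}
C dims 4,6,2; δ0: rk_F3 3; δ1: rk_F3 2
degree 0: 4−3−0 = 1 → Ȟ^0 ≅ Z/3
degree 1: 6−2−3 = 1 → Ȟ^1 ≅ Z/3
degree 2: 2−0−2 = 0 → Ȟ^2 ≅ 0

Ȟ^0(U;F) ≅ Z/3, Ȟ^1(U;F) ≅ Z/3 and Ȟ^2(U;F) ≅ 0


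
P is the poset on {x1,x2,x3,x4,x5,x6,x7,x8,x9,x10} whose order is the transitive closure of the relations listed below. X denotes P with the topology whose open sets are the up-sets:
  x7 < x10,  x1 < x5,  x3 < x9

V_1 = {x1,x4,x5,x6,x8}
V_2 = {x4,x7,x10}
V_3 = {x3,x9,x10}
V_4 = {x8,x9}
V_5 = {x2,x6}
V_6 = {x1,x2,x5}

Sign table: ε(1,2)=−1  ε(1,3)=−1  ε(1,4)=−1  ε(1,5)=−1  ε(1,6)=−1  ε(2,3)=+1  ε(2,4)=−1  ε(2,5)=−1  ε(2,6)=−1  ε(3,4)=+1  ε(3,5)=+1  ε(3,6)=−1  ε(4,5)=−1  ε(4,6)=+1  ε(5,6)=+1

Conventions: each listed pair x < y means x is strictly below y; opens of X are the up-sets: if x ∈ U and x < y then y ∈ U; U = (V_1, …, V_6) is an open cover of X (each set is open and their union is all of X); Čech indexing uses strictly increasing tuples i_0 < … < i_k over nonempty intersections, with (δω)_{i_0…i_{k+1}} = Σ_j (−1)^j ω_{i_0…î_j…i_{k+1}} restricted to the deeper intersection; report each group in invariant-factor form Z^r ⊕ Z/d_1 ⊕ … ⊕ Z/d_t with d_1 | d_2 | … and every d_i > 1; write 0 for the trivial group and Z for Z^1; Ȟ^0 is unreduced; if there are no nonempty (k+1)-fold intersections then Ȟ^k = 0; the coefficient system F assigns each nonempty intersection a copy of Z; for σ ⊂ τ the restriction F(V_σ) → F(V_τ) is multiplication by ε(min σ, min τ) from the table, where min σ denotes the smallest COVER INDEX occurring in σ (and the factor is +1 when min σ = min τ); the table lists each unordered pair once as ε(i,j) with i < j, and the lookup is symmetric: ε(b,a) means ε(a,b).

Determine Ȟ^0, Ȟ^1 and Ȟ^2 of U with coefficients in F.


Ȟ^0(U;F) ≅ Z,  Ȟ^1(U;F) ≅ Z^2,  Ȟ^2(U;F) ≅ 0

nonempty intersections:
  V12={x4} V14={x8} V15={x6} V16={x1,x5} V23={x10} V34={x9} V56={x2}
C dims 6,7; δ0: rk 5, SNF 1^5
Ȟ^0: (6−5)−0=1 ⇒ Z
Ȟ^1: (7−0)−5=2 ⇒ Z^2
Ȟ^2: (0−0)−0=0 ⇒ 0


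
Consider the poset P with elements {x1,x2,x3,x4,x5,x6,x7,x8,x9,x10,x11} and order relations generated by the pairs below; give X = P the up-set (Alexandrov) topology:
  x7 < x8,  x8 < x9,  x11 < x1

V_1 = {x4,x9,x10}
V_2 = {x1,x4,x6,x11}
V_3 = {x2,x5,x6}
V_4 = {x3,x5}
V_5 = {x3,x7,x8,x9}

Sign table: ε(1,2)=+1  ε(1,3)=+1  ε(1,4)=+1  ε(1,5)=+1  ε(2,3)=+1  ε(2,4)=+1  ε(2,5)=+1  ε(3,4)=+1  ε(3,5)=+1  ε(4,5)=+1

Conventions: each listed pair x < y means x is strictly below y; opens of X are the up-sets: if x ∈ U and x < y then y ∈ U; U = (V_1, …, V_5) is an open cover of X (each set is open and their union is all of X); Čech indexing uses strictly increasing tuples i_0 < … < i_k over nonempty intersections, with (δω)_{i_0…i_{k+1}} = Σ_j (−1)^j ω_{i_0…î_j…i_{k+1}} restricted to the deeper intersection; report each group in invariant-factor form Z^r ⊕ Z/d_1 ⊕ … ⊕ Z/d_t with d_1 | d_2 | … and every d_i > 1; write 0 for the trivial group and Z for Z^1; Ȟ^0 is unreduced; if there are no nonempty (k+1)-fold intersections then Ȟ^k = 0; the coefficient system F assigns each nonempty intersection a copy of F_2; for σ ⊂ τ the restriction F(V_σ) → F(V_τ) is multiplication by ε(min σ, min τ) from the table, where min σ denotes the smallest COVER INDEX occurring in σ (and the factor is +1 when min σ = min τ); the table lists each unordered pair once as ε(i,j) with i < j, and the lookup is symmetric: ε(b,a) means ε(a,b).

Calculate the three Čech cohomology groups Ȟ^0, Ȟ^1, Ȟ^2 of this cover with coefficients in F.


Ȟ^0 ≅ Z/2, Ȟ^1 ≅ Z/2 and Ȟ^2 ≅ 0

cover nerve:
  V12={x4} V15={x9} V23={x6} V34={x5} V45={x3}
C dims 5,5; δ0: rk_F2 4
Ȟ^0: (5−4)−0=1 ⇒ Z/2
Ȟ^1: (5−0)−4=1 ⇒ Z/2
Ȟ^2: (0−0)−0=0 ⇒ 0


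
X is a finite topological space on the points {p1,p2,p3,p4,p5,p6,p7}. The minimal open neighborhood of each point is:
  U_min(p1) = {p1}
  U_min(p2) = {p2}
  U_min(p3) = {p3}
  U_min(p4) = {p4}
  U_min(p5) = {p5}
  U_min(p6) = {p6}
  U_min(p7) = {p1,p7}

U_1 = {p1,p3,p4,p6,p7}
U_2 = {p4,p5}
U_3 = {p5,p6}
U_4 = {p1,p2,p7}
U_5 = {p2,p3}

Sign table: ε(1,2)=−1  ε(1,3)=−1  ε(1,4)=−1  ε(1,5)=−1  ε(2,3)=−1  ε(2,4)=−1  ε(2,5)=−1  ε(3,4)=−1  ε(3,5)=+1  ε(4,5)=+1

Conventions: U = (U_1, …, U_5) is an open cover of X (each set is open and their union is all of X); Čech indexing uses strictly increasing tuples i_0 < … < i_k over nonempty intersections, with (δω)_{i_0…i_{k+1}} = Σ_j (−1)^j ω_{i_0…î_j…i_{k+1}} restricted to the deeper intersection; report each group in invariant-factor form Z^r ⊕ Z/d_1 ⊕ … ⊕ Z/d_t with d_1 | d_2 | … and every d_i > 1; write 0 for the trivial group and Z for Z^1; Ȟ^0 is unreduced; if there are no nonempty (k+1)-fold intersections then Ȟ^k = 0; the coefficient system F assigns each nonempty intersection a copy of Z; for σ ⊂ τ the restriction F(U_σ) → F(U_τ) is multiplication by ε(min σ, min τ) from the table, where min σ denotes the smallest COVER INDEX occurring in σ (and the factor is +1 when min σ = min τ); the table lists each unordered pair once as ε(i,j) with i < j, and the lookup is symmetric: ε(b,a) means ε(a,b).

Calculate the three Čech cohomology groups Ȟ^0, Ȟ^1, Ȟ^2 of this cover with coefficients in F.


nerve simplices:
  U12={p4} U13={p6} U14={p1,p7} U15={p3} U23={p5} U45={p2}
C dims 5,6; δ0: rk 5, SNF 1^4·2
degree 0: 5−5−0 = 0 → Ȟ^0 ≅ 0
degree 1: 6−0−5 = 1 plus torsion [2] → Ȟ^1 ≅ Z ⊕ Z/2
degree 2: 0−0−0 = 0 → Ȟ^2 ≅ 0

Ȟ^0 ≅ 0; Ȟ^1 ≅ Z ⊕ Z/2; Ȟ^2 ≅ 0


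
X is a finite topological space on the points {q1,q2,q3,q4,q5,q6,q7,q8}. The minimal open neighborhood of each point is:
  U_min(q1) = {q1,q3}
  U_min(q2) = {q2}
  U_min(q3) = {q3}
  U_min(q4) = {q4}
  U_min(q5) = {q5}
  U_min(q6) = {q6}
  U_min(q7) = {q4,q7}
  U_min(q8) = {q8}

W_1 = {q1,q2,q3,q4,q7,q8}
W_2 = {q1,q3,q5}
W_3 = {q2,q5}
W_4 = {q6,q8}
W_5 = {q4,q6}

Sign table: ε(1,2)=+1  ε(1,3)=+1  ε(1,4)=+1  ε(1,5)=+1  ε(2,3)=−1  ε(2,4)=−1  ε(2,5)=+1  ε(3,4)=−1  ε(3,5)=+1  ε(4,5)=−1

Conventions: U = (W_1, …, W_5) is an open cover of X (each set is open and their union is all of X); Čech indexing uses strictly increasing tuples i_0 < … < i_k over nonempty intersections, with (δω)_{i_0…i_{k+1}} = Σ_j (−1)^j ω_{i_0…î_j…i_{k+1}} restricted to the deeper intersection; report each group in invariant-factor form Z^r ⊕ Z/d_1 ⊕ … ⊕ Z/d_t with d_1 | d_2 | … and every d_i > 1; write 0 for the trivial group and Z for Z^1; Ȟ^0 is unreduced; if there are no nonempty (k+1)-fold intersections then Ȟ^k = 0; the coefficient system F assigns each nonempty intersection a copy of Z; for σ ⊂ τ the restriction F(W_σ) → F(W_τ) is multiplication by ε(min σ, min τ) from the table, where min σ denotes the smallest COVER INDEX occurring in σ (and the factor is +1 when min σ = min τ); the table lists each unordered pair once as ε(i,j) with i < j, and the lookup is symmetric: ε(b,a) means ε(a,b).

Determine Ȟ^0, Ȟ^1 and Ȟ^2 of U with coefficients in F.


nonempty intersections:
  W12={q1,q3} W13={q2} W14={q8} W15={q4} W23={q5} W45={q6}
C dims 5,6; δ0: rk 5, SNF 1^4·2
Ȟ^0: (5−5)−0=0 ⇒ 0
Ȟ^1: (6−0)−5=1 plus torsion [2] ⇒ Z ⊕ Z/2
Ȟ^2: (0−0)−0=0 ⇒ 0

Ȟ^0 = 0, Ȟ^1 = Z ⊕ Z/2, Ȟ^2 = 0


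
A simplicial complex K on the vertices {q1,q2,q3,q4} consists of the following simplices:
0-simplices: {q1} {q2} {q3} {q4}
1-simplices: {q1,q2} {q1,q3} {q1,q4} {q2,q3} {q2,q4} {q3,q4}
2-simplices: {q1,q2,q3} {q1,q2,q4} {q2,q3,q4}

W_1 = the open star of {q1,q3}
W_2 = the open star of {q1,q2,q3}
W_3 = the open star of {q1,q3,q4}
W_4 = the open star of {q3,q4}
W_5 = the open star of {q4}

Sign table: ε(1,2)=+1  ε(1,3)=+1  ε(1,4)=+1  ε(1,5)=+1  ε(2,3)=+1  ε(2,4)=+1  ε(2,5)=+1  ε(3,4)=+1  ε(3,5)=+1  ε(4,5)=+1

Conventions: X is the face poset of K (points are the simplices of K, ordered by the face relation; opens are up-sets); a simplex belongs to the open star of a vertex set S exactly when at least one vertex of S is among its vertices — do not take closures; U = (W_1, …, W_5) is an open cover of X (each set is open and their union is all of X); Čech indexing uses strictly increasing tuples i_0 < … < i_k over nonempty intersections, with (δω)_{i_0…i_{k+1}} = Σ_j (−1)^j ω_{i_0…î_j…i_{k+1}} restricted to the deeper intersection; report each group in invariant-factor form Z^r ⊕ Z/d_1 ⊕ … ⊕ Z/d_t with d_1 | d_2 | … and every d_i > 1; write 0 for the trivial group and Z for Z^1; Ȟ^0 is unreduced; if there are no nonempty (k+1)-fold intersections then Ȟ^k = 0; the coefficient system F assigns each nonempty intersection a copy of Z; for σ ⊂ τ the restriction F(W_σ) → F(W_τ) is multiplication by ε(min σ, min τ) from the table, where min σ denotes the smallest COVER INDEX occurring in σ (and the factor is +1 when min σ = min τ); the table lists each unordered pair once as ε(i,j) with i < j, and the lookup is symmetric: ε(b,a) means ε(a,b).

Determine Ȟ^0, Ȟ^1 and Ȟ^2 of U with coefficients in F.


Ȟ^0(U;F) ≅ Z, Ȟ^1(U;F) ≅ 0 and Ȟ^2(U;F) ≅ 0

intersection data:
  W1={{q1},{q3},{q1,q2},{q1,q3},{q1,q4},{q2,q3},{q3,q4},{q1,q2,q3},{q1,q2,q4},{q2,q3,q4}} W2={{q1},{q2},{q3},{q1,q2},{q1,q3},{q1,q4},{q2,q3},{q2,q4},{q3,q4},{q1,q2,q3},{q1,q2,q4},{q2,q3,q4}} W3={{q1},{q3},{q4},{q1,q2},{q1,q3},{q1,q4},{q2,q3},{q2,q4},{q3,q4},{q1,q2,q3},{q1,q2,q4},{q2,q3,q4}} W4={{q3},{q4},{q1,q3},{q1,q4},{q2,q3},{q2,q4},{q3,q4},{q1,q2,q3},{q1,q2,q4},{q2,q3,q4}} W5={{q4},{q1,q4},{q2,q4},{q3,q4},{q1,q2,q4},{q2,q3,q4}}
  W12={{q1},{q3},{q1,q2},{q1,q3},{q1,q4},{q2,q3},{q3,q4},{q1,q2,q3},{q1,q2,q4},{q2,q3,q4}} W13={{q1},{q3},{q1,q2},{q1,q3},{q1,q4},{q2,q3},{q3,q4},{q1,q2,q3},{q1,q2,q4},{q2,q3,q4}} W14={{q3},{q1,q3},{q1,q4},{q2,q3},{q3,q4},{q1,q2,q3},{q1,q2,q4},{q2,q3,q4}} W15={{q1,q4},{q3,q4},{q1,q2,q4},{q2,q3,q4}} W23={{q1},{q3},{q1,q2},{q1,q3},{q1,q4},{q2,q3},{q2,q4},{q3,q4},{q1,q2,q3},{q1,q2,q4},{q2,q3,q4}} W24={{q3},{q1,q3},{q1,q4},{q2,q3},{q2,q4},{q3,q4},{q1,q2,q3},{q1,q2,q4},{q2,q3,q4}} W25={{q1,q4},{q2,q4},{q3,q4},{q1,q2,q4},{q2,q3,q4}} W34={{q3},{q4},{q1,q3},{q1,q4},{q2,q3},{q2,q4},{q3,q4},{q1,q2,q3},{q1,q2,q4},{q2,q3,q4}} W35={{q4},{q1,q4},{q2,q4},{q3,q4},{q1,q2,q4},{q2,q3,q4}} W45={{q4},{q1,q4},{q2,q4},{q3,q4},{q1,q2,q4},{q2,q3,q4}}
  W123={{q1},{q3},{q1,q2},{q1,q3},{q1,q4},{q2,q3},{q3,q4},{q1,q2,q3},{q1,q2,q4},{q2,q3,q4}} W124={{q3},{q1,q3},{q1,q4},{q2,q3},{q3,q4},{q1,q2,q3},{q1,q2,q4},{q2,q3,q4}} W125={{q1,q4},{q3,q4},{q1,q2,q4},{q2,q3,q4}} W134={{q3},{q1,q3},{q1,q4},{q2,q3},{q3,q4},{q1,q2,q3},{q1,q2,q4},{q2,q3,q4}} W135={{q1,q4},{q3,q4},{q1,q2,q4},{q2,q3,q4}} W145={{q1,q4},{q3,q4},{q1,q2,q4},{q2,q3,q4}} W234={{q3},{q1,q3},{q1,q4},{q2,q3},{q2,q4},{q3,q4},{q1,q2,q3},{q1,q2,q4},{q2,q3,q4}} W235={{q1,q4},{q2,q4},{q3,q4},{q1,q2,q4},{q2,q3,q4}} W245={{q1,q4},{q2,q4},{q3,q4},{q1,q2,q4},{q2,q3,q4}} W345={{q4},{q1,q4},{q2,q4},{q3,q4},{q1,q2,q4},{q2,q3,q4}}
  W1234={{q3},{q1,q3},{q1,q4},{q2,q3},{q3,q4},{q1,q2,q3},{q1,q2,q4},{q2,q3,q4}} W1235={{q1,q4},{q3,q4},{q1,q2,q4},{q2,q3,q4}} W1245={{q1,q4},{q3,q4},{q1,q2,q4},{q2,q3,q4}} W1345={{q1,q4},{q3,q4},{q1,q2,q4},{q2,q3,q4}} W2345={{q1,q4},{q2,q4},{q3,q4},{q1,q2,q4},{q2,q3,q4}}
  W12345={{q1,q4},{q3,q4},{q1,q2,q4},{q2,q3,q4}}
C dims 5,10,10,5; δ0: rk 4, SNF 1^4; δ1: rk 6, SNF 1^6; δ2: rk 4, SNF 1^4
Ȟ^0 = (5 − 4) − 0 = 1, so Ȟ^0 ≅ Z
Ȟ^1 = (10 − 6) − 4 = 0, so Ȟ^1 ≅ 0
Ȟ^2 = (10 − 4) − 6 = 0, so Ȟ^2 ≅ 0
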